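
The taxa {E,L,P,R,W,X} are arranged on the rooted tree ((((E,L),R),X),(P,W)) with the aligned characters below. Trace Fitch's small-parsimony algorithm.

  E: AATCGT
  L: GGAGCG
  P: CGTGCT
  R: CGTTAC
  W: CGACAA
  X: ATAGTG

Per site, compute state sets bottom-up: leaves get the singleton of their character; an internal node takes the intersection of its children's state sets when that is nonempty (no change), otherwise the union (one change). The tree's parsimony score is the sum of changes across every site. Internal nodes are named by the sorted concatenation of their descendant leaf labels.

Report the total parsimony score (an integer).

19

site 0, node EL: E={A} ∪ L={G} → {A,G} (+1)
site 0, node ELR: EL={A,G} ∪ R={C} → {A,C,G} (+1)
site 0, node ELRX: ELR={A,C,G} ∩ X={A} → {A} (+0)
site 0, node PW: P={C} ∩ W={C} → {C} (+0)
site 0, node ELPRWX: ELRX={A} ∪ PW={C} → {A,C} (+1)
site 1, node EL: E={A} ∪ L={G} → {A,G} (+1)
site 1, node ELR: EL={A,G} ∩ R={G} → {G} (+0)
site 1, node ELRX: ELR={G} ∪ X={T} → {G,T} (+1)
site 1, node PW: P={G} ∩ W={G} → {G} (+0)
site 1, node ELPRWX: ELRX={G,T} ∩ PW={G} → {G} (+0)
site 2, node EL: E={T} ∪ L={A} → {A,T} (+1)
site 2, node ELR: EL={A,T} ∩ R={T} → {T} (+0)
site 2, node ELRX: ELR={T} ∪ X={A} → {A,T} (+1)
site 2, node PW: P={T} ∪ W={A} → {A,T} (+1)
site 2, node ELPRWX: ELRX={A,T} ∩ PW={A,T} → {A,T} (+0)
site 3, node EL: E={C} ∪ L={G} → {C,G} (+1)
site 3, node ELR: EL={C,G} ∪ R={T} → {C,G,T} (+1)
site 3, node ELRX: ELR={C,G,T} ∩ X={G} → {G} (+0)
site 3, node PW: P={G} ∪ W={C} → {C,G} (+1)
site 3, node ELPRWX: ELRX={G} ∩ PW={C,G} → {G} (+0)
site 4, node EL: E={G} ∪ L={C} → {C,G} (+1)
site 4, node ELR: EL={C,G} ∪ R={A} → {A,C,G} (+1)
site 4, node ELRX: ELR={A,C,G} ∪ X={T} → {A,C,G,T} (+1)
site 4, node PW: P={C} ∪ W={A} → {A,C} (+1)
site 4, node ELPRWX: ELRX={A,C,G,T} ∩ PW={A,C} → {A,C} (+0)
site 5, node EL: E={T} ∪ L={G} → {G,T} (+1)
site 5, node ELR: EL={G,T} ∪ R={C} → {C,G,T} (+1)
site 5, node ELRX: ELR={C,G,T} ∩ X={G} → {G} (+0)
site 5, node PW: P={T} ∪ W={A} → {A,T} (+1)
site 5, node ELPRWX: ELRX={G} ∪ PW={A,T} → {A,G,T} (+1)
per-site changes: [3, 2, 3, 3, 4, 4]; total = 19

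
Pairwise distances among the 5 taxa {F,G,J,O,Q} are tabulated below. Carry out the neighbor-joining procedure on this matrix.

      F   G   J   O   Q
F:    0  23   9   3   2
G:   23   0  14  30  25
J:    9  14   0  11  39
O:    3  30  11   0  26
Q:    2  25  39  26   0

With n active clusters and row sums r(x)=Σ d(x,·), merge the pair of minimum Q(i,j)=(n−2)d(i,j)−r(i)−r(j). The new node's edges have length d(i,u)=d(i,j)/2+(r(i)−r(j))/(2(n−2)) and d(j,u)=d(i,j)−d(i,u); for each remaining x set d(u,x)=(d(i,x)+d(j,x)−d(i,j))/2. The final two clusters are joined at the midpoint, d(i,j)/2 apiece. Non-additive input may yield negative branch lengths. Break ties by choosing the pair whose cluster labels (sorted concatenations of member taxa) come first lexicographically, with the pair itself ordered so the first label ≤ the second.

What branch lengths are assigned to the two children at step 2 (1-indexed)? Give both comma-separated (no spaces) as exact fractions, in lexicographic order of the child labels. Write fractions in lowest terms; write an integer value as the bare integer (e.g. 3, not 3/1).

8,11/2

1. join F+Q (d=2, Q=-123) ⇒ FQ; edges |F|=-49/6, |Q|=61/6
  updated: d(FQ,G)=23, d(FQ,J)=23, d(FQ,O)=27/2
2. join FQ+O (d=27/2, Q=-87) ⇒ FOQ; edges |FQ|=8, |O|=11/2
  updated: d(FOQ,G)=79/4, d(FOQ,J)=41/4
3. join FOQ+G (d=79/4, Q=-44) ⇒ FGOQ; edges |FOQ|=8, |G|=47/4
  updated: d(FGOQ,J)=9/4
4. join FGOQ+J (d=9/4) ⇒ FGJOQ; edges |FGOQ|=9/8, |J|=9/8
final tree: ((((F:-49/6,Q:61/6):8,O:11/2):8,G:47/4):9/8,J:9/8)
total length: 75/2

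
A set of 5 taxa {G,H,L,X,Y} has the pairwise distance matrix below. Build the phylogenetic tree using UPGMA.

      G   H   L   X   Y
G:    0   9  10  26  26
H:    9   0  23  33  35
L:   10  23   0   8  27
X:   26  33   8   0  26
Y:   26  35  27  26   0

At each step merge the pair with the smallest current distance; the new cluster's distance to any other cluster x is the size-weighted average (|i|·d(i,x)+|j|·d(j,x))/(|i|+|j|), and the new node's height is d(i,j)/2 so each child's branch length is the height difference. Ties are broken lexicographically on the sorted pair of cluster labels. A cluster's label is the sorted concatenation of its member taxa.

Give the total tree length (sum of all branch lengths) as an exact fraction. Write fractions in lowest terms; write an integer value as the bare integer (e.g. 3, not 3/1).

iteration 1: select L,X (d=8); attach at lengths (4, 4); label the merged cluster LX
  updated: d(G,LX)=18, d(H,LX)=28, d(LX,Y)=53/2
iteration 2: select G,H (d=9); attach at lengths (9/2, 9/2); label the merged cluster GH
  updated: d(GH,LX)=23, d(GH,Y)=61/2
iteration 3: select GH,LX (d=23); attach at lengths (7, 15/2); label the merged cluster GHLX
  updated: d(GHLX,Y)=57/2
iteration 4: select GHLX,Y (d=57/2); attach at lengths (11/4, 57/4); label the merged cluster GHLXY
final tree: (((G:9/2,H:9/2):7,(L:4,X:4):15/2):11/4,Y:57/4)
total length: 97/2

97/2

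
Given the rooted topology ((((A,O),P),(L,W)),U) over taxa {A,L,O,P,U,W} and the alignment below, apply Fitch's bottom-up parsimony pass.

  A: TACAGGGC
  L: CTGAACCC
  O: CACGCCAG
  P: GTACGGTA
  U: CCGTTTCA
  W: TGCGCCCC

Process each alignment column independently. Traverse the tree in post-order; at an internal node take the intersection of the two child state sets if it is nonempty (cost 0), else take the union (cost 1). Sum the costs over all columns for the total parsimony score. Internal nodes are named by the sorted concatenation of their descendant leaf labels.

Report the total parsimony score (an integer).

26

site 0, node AO: A={T} ∪ O={C} → {C,T} (+1)
site 0, node AOP: AO={C,T} ∪ P={G} → {C,G,T} (+1)
site 0, node LW: L={C} ∪ W={T} → {C,T} (+1)
site 0, node ALOPW: AOP={C,G,T} ∩ LW={C,T} → {C,T} (+0)
site 0, node ALOPUW: ALOPW={C,T} ∩ U={C} → {C} (+0)
site 1, node AO: A={A} ∩ O={A} → {A} (+0)
site 1, node AOP: AO={A} ∪ P={T} → {A,T} (+1)
site 1, node LW: L={T} ∪ W={G} → {G,T} (+1)
site 1, node ALOPW: AOP={A,T} ∩ LW={G,T} → {T} (+0)
site 1, node ALOPUW: ALOPW={T} ∪ U={C} → {C,T} (+1)
site 2, node AO: A={C} ∩ O={C} → {C} (+0)
site 2, node AOP: AO={C} ∪ P={A} → {A,C} (+1)
site 2, node LW: L={G} ∪ W={C} → {C,G} (+1)
site 2, node ALOPW: AOP={A,C} ∩ LW={C,G} → {C} (+0)
site 2, node ALOPUW: ALOPW={C} ∪ U={G} → {C,G} (+1)
site 3, node AO: A={A} ∪ O={G} → {A,G} (+1)
site 3, node AOP: AO={A,G} ∪ P={C} → {A,C,G} (+1)
site 3, node LW: L={A} ∪ W={G} → {A,G} (+1)
site 3, node ALOPW: AOP={A,C,G} ∩ LW={A,G} → {A,G} (+0)
site 3, node ALOPUW: ALOPW={A,G} ∪ U={T} → {A,G,T} (+1)
site 4, node AO: A={G} ∪ O={C} → {C,G} (+1)
site 4, node AOP: AO={C,G} ∩ P={G} → {G} (+0)
site 4, node LW: L={A} ∪ W={C} → {A,C} (+1)
site 4, node ALOPW: AOP={G} ∪ LW={A,C} → {A,C,G} (+1)
site 4, node ALOPUW: ALOPW={A,C,G} ∪ U={T} → {A,C,G,T} (+1)
site 5, node AO: A={G} ∪ O={C} → {C,G} (+1)
site 5, node AOP: AO={C,G} ∩ P={G} → {G} (+0)
site 5, node LW: L={C} ∩ W={C} → {C} (+0)
site 5, node ALOPW: AOP={G} ∪ LW={C} → {C,G} (+1)
site 5, node ALOPUW: ALOPW={C,G} ∪ U={T} → {C,G,T} (+1)
site 6, node AO: A={G} ∪ O={A} → {A,G} (+1)
site 6, node AOP: AO={A,G} ∪ P={T} → {A,G,T} (+1)
site 6, node LW: L={C} ∩ W={C} → {C} (+0)
site 6, node ALOPW: AOP={A,G,T} ∪ LW={C} → {A,C,G,T} (+1)
site 6, node ALOPUW: ALOPW={A,C,G,T} ∩ U={C} → {C} (+0)
site 7, node AO: A={C} ∪ O={G} → {C,G} (+1)
site 7, node AOP: AO={C,G} ∪ P={A} → {A,C,G} (+1)
site 7, node LW: L={C} ∩ W={C} → {C} (+0)
site 7, node ALOPW: AOP={A,C,G} ∩ LW={C} → {C} (+0)
site 7, node ALOPUW: ALOPW={C} ∪ U={A} → {A,C} (+1)
per-site changes: [3, 3, 3, 4, 4, 3, 3, 3]; total = 26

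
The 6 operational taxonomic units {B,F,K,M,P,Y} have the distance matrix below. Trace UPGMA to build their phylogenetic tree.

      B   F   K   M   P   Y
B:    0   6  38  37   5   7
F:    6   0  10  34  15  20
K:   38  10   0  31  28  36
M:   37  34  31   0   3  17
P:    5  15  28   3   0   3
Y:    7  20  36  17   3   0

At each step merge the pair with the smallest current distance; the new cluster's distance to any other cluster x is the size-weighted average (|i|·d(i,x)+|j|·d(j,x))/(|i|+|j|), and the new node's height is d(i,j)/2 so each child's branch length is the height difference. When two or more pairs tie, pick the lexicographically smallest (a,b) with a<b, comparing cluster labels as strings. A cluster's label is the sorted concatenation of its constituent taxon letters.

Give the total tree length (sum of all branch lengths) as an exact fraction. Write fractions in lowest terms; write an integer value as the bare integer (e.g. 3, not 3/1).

719/15

iteration 1: select M,P (d=3); attach at lengths (3/2, 3/2); label the merged cluster MP
  updated: d(B,MP)=21, d(F,MP)=49/2, d(K,MP)=59/2, d(MP,Y)=10
iteration 2: select B,F (d=6); attach at lengths (3, 3); label the merged cluster BF
  updated: d(BF,K)=24, d(BF,MP)=91/4, d(BF,Y)=27/2
iteration 3: select MP,Y (d=10); attach at lengths (7/2, 5); label the merged cluster MPY
  updated: d(BF,MPY)=59/3, d(K,MPY)=95/3
iteration 4: select BF,MPY (d=59/3); attach at lengths (41/6, 29/6); label the merged cluster BFMPY
  updated: d(BFMPY,K)=143/5
iteration 5: select BFMPY,K (d=143/5); attach at lengths (67/15, 143/10); label the merged cluster BFKMPY
final tree: (((B:3,F:3):41/6,((M:3/2,P:3/2):7/2,Y:5):29/6):67/15,K:143/10)
total length: 719/15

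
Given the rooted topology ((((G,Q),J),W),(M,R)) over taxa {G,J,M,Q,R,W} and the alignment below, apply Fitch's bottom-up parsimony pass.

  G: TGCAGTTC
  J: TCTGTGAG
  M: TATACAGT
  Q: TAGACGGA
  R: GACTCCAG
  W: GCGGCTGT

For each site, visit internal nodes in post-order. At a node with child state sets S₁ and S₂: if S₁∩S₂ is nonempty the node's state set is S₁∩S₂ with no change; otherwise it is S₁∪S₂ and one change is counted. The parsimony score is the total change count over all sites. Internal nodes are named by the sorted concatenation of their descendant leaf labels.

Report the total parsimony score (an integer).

site 0, node GQ: G={T} ∩ Q={T} → {T} (+0)
site 0, node GJQ: GQ={T} ∩ J={T} → {T} (+0)
site 0, node GJQW: GJQ={T} ∪ W={G} → {G,T} (+1)
site 0, node MR: M={T} ∪ R={G} → {G,T} (+1)
site 0, node GJMQRW: GJQW={G,T} ∩ MR={G,T} → {G,T} (+0)
site 1, node GQ: G={G} ∪ Q={A} → {A,G} (+1)
site 1, node GJQ: GQ={A,G} ∪ J={C} → {A,C,G} (+1)
site 1, node GJQW: GJQ={A,C,G} ∩ W={C} → {C} (+0)
site 1, node MR: M={A} ∩ R={A} → {A} (+0)
site 1, node GJMQRW: GJQW={C} ∪ MR={A} → {A,C} (+1)
site 2, node GQ: G={C} ∪ Q={G} → {C,G} (+1)
site 2, node GJQ: GQ={C,G} ∪ J={T} → {C,G,T} (+1)
site 2, node GJQW: GJQ={C,G,T} ∩ W={G} → {G} (+0)
site 2, node MR: M={T} ∪ R={C} → {C,T} (+1)
site 2, node GJMQRW: GJQW={G} ∪ MR={C,T} → {C,G,T} (+1)
site 3, node GQ: G={A} ∩ Q={A} → {A} (+0)
site 3, node GJQ: GQ={A} ∪ J={G} → {A,G} (+1)
site 3, node GJQW: GJQ={A,G} ∩ W={G} → {G} (+0)
site 3, node MR: M={A} ∪ R={T} → {A,T} (+1)
site 3, node GJMQRW: GJQW={G} ∪ MR={A,T} → {A,G,T} (+1)
site 4, node GQ: G={G} ∪ Q={C} → {C,G} (+1)
site 4, node GJQ: GQ={C,G} ∪ J={T} → {C,G,T} (+1)
site 4, node GJQW: GJQ={C,G,T} ∩ W={C} → {C} (+0)
site 4, node MR: M={C} ∩ R={C} → {C} (+0)
site 4, node GJMQRW: GJQW={C} ∩ MR={C} → {C} (+0)
site 5, node GQ: G={T} ∪ Q={G} → {G,T} (+1)
site 5, node GJQ: GQ={G,T} ∩ J={G} → {G} (+0)
site 5, node GJQW: GJQ={G} ∪ W={T} → {G,T} (+1)
site 5, node MR: M={A} ∪ R={C} → {A,C} (+1)
site 5, node GJMQRW: GJQW={G,T} ∪ MR={A,C} → {A,C,G,T} (+1)
site 6, node GQ: G={T} ∪ Q={G} → {G,T} (+1)
site 6, node GJQ: GQ={G,T} ∪ J={A} → {A,G,T} (+1)
site 6, node GJQW: GJQ={A,G,T} ∩ W={G} → {G} (+0)
site 6, node MR: M={G} ∪ R={A} → {A,G} (+1)
site 6, node GJMQRW: GJQW={G} ∩ MR={A,G} → {G} (+0)
site 7, node GQ: G={C} ∪ Q={A} → {A,C} (+1)
site 7, node GJQ: GQ={A,C} ∪ J={G} → {A,C,G} (+1)
site 7, node GJQW: GJQ={A,C,G} ∪ W={T} → {A,C,G,T} (+1)
site 7, node MR: M={T} ∪ R={G} → {G,T} (+1)
site 7, node GJMQRW: GJQW={A,C,G,T} ∩ MR={G,T} → {G,T} (+0)
per-site changes: [2, 3, 4, 3, 2, 4, 3, 4]; total = 25

25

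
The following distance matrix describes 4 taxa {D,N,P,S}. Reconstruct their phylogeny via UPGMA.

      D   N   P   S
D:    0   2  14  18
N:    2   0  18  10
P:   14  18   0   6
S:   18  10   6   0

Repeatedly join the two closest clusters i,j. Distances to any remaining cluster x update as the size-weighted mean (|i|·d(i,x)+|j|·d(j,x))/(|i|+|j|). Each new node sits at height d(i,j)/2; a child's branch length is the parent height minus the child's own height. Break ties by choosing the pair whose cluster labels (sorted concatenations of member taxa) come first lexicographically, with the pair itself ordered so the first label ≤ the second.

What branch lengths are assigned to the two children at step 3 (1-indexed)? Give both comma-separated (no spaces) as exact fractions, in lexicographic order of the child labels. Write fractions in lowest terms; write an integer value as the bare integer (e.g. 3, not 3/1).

13/2,9/2

iteration 1: select D,N (d=2); attach at lengths (1, 1); label the merged cluster DN
  updated: d(DN,P)=16, d(DN,S)=14
iteration 2: select P,S (d=6); attach at lengths (3, 3); label the merged cluster PS
  updated: d(DN,PS)=15
iteration 3: select DN,PS (d=15); attach at lengths (13/2, 9/2); label the merged cluster DNPS
final tree: ((D:1,N:1):13/2,(P:3,S:3):9/2)
total length: 19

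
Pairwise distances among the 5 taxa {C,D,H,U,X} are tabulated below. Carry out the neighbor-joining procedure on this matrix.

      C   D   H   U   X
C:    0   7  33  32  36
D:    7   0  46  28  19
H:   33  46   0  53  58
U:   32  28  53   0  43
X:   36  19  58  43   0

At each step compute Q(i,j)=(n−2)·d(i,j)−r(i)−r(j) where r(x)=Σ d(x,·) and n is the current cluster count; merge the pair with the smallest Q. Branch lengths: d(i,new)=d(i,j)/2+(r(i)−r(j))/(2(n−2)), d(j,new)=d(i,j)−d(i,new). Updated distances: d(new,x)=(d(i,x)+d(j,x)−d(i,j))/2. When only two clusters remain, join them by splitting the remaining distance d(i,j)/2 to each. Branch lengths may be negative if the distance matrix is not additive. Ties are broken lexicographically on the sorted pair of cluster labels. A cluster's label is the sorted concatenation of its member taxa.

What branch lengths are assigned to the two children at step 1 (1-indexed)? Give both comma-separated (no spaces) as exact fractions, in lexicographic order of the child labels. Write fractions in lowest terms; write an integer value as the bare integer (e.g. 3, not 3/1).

iteration 1: select C,H (d=33, Q=-199); attach at lengths (17/6, 181/6); label the merged cluster CH
  updated: d(CH,D)=10, d(CH,U)=26, d(CH,X)=61/2
iteration 2: select CH,U (d=26, Q=-223/2); attach at lengths (43/8, 165/8); label the merged cluster CHU
  updated: d(CHU,D)=6, d(CHU,X)=95/4
iteration 3: select CHU,D (d=6, Q=-195/4); attach at lengths (43/8, 5/8); label the merged cluster CDHU
  updated: d(CDHU,X)=147/8
iteration 4: select CDHU,X (d=147/8); attach at lengths (147/16, 147/16); label the merged cluster CDHUX
final tree: ((((C:17/6,H:181/6):43/8,U:165/8):43/8,D:5/8):147/16,X:147/16)
total length: 667/8

17/6,181/6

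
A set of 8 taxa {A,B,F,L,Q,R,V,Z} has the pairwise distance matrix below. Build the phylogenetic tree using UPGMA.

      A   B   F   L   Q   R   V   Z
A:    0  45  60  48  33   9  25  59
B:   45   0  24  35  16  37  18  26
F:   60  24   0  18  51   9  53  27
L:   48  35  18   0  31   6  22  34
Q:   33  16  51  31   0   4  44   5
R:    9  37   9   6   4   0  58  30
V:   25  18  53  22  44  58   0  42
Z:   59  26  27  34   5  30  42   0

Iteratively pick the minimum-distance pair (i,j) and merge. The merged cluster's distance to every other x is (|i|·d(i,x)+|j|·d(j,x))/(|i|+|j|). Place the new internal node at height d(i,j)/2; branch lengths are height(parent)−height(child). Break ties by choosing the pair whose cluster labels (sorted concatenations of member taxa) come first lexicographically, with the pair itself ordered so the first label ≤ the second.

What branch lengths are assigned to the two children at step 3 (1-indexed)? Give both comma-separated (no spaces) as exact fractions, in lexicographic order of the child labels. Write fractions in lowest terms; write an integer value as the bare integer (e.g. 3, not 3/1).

1. join Q+R (d=4) ⇒ QR; edges |Q|=2, |R|=2
  updated: d(A,QR)=21, d(B,QR)=53/2, d(F,QR)=30, d(L,QR)=37/2, d(QR,V)=51, d(QR,Z)=35/2
2. join QR+Z (d=35/2) ⇒ QRZ; edges |QR|=27/4, |Z|=35/4
  updated: d(A,QRZ)=101/3, d(B,QRZ)=79/3, d(F,QRZ)=29, d(L,QRZ)=71/3, d(QRZ,V)=48
3. join B+V (d=18) ⇒ BV; edges |B|=9, |V|=9
  updated: d(A,BV)=35, d(BV,F)=77/2, d(BV,L)=57/2, d(BV,QRZ)=223/6
4. join F+L (d=18) ⇒ FL; edges |F|=9, |L|=9
  updated: d(A,FL)=54, d(BV,FL)=67/2, d(FL,QRZ)=79/3
5. join FL+QRZ (d=79/3) ⇒ FLQRZ; edges |FL|=25/6, |QRZ|=53/12
  updated: d(A,FLQRZ)=209/5, d(BV,FLQRZ)=357/10
6. join A+BV (d=35) ⇒ ABV; edges |A|=35/2, |BV|=17/2
  updated: d(ABV,FLQRZ)=566/15
7. join ABV+FLQRZ (d=566/15) ⇒ ABFLQRVZ; edges |ABV|=41/30, |FLQRZ|=57/10
final tree: ((A:35/2,(B:9,V:9):17/2):41/30,((F:9,L:9):25/6,((Q:2,R:2):27/4,Z:35/4):53/12):57/10)
total length: 1943/20

9,9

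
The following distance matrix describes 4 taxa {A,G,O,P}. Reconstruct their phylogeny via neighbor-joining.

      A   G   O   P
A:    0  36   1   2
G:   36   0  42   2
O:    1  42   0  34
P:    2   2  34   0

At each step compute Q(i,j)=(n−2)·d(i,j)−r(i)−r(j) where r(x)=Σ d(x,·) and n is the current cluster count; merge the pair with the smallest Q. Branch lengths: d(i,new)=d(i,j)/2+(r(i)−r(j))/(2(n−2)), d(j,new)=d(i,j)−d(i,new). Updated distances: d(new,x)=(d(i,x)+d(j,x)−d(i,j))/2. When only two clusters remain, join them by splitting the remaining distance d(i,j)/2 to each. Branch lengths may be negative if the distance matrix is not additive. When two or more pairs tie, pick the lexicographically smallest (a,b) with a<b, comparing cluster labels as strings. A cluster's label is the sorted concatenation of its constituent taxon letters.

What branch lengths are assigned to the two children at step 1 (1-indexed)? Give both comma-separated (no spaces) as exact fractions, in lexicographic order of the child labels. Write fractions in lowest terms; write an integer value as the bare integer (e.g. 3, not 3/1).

-9,10

1. join A+O (d=1, Q=-114) ⇒ AO; edges |A|=-9, |O|=10
  updated: d(AO,G)=77/2, d(AO,P)=35/2
2. join AO+G (d=77/2, Q=-58) ⇒ AGO; edges |AO|=27, |G|=23/2
  updated: d(AGO,P)=-19/2
3. join AGO+P (d=-19/2) ⇒ AGOP; edges |AGO|=-19/4, |P|=-19/4
final tree: (((A:-9,O:10):27,G:23/2):-19/4,P:-19/4)
total length: 30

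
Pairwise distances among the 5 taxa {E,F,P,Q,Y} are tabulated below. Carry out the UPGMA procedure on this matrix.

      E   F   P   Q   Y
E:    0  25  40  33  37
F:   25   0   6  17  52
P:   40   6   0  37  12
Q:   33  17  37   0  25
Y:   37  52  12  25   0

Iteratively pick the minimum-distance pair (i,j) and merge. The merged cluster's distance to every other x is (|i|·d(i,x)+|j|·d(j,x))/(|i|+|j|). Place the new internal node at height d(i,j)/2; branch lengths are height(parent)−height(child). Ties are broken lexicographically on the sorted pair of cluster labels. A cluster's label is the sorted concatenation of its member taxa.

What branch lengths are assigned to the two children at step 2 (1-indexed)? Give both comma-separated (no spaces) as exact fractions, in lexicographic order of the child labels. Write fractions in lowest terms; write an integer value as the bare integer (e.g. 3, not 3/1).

25/2,25/2

step 1: merge (F,P) at d=6; branch lengths F→3, P→3; new cluster FP
  updated: d(E,FP)=65/2, d(FP,Q)=27, d(FP,Y)=32
step 2: merge (Q,Y) at d=25; branch lengths Q→25/2, Y→25/2; new cluster QY
  updated: d(E,QY)=35, d(FP,QY)=59/2
step 3: merge (FP,QY) at d=59/2; branch lengths FP→47/4, QY→9/4; new cluster FPQY
  updated: d(E,FPQY)=135/4
step 4: merge (E,FPQY) at d=135/4; branch lengths E→135/8, FPQY→17/8; new cluster EFPQY
final tree: (E:135/8,((F:3,P:3):47/4,(Q:25/2,Y:25/2):9/4):17/8)
total length: 64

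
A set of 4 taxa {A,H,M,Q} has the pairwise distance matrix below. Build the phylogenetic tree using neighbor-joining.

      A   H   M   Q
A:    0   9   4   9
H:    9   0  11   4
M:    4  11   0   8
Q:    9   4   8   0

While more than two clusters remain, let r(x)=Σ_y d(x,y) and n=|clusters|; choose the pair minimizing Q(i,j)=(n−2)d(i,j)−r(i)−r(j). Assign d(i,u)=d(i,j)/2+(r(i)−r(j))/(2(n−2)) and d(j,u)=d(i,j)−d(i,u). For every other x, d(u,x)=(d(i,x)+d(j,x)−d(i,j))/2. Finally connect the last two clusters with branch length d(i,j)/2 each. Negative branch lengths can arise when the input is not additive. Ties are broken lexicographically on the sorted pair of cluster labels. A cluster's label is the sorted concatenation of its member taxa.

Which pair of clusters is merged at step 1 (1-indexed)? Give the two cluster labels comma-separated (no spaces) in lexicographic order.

A,M

1. join A+M (d=4, Q=-37) ⇒ AM; edges |A|=7/4, |M|=9/4
  updated: d(AM,H)=8, d(AM,Q)=13/2
2. join AM+H (d=8, Q=-37/2) ⇒ AHM; edges |AM|=21/4, |H|=11/4
  updated: d(AHM,Q)=5/4
3. join AHM+Q (d=5/4) ⇒ AHMQ; edges |AHM|=5/8, |Q|=5/8
final tree: (((A:7/4,M:9/4):21/4,H:11/4):5/8,Q:5/8)
total length: 53/4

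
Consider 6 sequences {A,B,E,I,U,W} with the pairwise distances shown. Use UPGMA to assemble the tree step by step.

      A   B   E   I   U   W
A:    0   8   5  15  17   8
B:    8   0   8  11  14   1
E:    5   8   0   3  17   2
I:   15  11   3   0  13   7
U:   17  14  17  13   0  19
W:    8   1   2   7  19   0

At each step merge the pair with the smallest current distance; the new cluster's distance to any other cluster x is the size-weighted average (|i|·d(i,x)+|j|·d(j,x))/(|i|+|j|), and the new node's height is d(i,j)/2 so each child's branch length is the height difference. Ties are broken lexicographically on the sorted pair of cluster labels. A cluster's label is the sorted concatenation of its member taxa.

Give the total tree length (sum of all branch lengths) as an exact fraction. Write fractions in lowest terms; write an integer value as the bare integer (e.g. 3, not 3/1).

26

step 1: merge (B,W) at d=1; branch lengths B→1/2, W→1/2; new cluster BW
  updated: d(A,BW)=8, d(BW,E)=5, d(BW,I)=9, d(BW,U)=33/2
step 2: merge (E,I) at d=3; branch lengths E→3/2, I→3/2; new cluster EI
  updated: d(A,EI)=10, d(BW,EI)=7, d(EI,U)=15
step 3: merge (BW,EI) at d=7; branch lengths BW→3, EI→2; new cluster BEIW
  updated: d(A,BEIW)=9, d(BEIW,U)=63/4
step 4: merge (A,BEIW) at d=9; branch lengths A→9/2, BEIW→1; new cluster ABEIW
  updated: d(ABEIW,U)=16
step 5: merge (ABEIW,U) at d=16; branch lengths ABEIW→7/2, U→8; new cluster ABEIUW
final tree: ((A:9/2,((B:1/2,W:1/2):3,(E:3/2,I:3/2):2):1):7/2,U:8)
total length: 26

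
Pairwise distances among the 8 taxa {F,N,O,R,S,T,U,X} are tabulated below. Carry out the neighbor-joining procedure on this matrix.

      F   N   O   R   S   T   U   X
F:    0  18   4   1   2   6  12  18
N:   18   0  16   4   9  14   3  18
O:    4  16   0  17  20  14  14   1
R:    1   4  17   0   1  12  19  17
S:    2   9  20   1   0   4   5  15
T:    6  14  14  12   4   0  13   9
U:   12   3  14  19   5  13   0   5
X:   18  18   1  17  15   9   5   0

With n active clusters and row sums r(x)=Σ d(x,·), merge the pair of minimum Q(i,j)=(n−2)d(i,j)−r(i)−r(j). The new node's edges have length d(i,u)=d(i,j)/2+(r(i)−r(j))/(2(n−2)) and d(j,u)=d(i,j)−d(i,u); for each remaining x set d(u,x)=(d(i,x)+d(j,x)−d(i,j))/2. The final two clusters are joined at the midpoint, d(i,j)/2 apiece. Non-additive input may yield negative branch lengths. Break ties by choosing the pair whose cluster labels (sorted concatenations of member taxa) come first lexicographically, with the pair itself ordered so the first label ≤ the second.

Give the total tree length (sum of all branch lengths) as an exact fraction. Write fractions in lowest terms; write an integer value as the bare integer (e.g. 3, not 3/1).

827/32

iteration 1: select O,X (d=1, Q=-163); attach at lengths (3/4, 1/4); label the merged cluster OX
  updated: d(F,OX)=21/2, d(N,OX)=33/2, d(OX,R)=33/2, d(OX,S)=17, d(OX,T)=11, d(OX,U)=9
iteration 2: select N,U (d=3, Q=-221/2); attach at lengths (37/20, 23/20); label the merged cluster NU
  updated: d(F,NU)=27/2, d(NU,OX)=45/4, d(NU,R)=10, d(NU,S)=11/2, d(NU,T)=12
iteration 3: select NU,OX (d=45/4, Q=-147/2); attach at lengths (31/8, 59/8); label the merged cluster NOUX
  updated: d(F,NOUX)=51/8, d(NOUX,R)=61/8, d(NOUX,S)=45/8, d(NOUX,T)=47/8
iteration 4: select NOUX,T (d=47/8, Q=-143/4); attach at lengths (61/24, 10/3); label the merged cluster NOTUX
  updated: d(F,NOTUX)=13/4, d(NOTUX,R)=55/8, d(NOTUX,S)=15/8
iteration 5: select F,R (d=1, Q=-105/8); attach at lengths (-5/32, 37/32); label the merged cluster FR
  updated: d(FR,NOTUX)=73/16, d(FR,S)=1
iteration 6: select FR,NOTUX (d=73/16, Q=-119/16); attach at lengths (59/32, 87/32); label the merged cluster FNORTUX
  updated: d(FNORTUX,S)=-27/32
iteration 7: select FNORTUX,S (d=-27/32); attach at lengths (-27/64, -27/64); label the merged cluster FNORSTUX
final tree: (((F:-5/32,R:37/32):59/32,(((N:37/20,U:23/20):31/8,(O:3/4,X:1/4):59/8):61/24,T:10/3):87/32):-27/64,S:-27/64)
total length: 827/32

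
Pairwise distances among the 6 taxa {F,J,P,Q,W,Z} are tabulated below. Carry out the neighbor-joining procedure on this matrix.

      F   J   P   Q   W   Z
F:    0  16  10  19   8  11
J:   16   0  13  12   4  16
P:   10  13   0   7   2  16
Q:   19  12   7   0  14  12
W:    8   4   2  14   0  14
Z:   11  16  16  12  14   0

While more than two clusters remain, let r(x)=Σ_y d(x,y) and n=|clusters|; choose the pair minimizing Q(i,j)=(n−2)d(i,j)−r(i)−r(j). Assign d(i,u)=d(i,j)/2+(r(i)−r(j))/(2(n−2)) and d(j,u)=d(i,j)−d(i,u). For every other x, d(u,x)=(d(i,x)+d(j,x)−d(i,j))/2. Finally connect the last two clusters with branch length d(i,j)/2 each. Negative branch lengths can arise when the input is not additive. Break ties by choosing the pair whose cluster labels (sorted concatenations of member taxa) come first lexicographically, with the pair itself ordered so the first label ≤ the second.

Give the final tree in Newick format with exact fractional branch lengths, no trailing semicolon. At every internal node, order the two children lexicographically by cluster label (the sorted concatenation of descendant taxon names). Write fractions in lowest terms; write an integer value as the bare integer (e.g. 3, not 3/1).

((((F:39/8,Z:49/8):13/4,(J:13/3,W:-1/3):11/4):2,P:3/2):11/4,Q:11/4)

1. join F+Z (d=11, Q=-89) ⇒ FZ; edges |F|=39/8, |Z|=49/8
  updated: d(FZ,J)=21/2, d(FZ,P)=15/2, d(FZ,Q)=10, d(FZ,W)=11/2
2. join J+W (d=4, Q=-53) ⇒ JW; edges |J|=13/3, |W|=-1/3
  updated: d(FZ,JW)=6, d(JW,P)=11/2, d(JW,Q)=11
3. join FZ+JW (d=6, Q=-34) ⇒ FJWZ; edges |FZ|=13/4, |JW|=11/4
  updated: d(FJWZ,P)=7/2, d(FJWZ,Q)=15/2
4. join FJWZ+P (d=7/2, Q=-18) ⇒ FJPWZ; edges |FJWZ|=2, |P|=3/2
  updated: d(FJPWZ,Q)=11/2
5. join FJPWZ+Q (d=11/2) ⇒ FJPQWZ; edges |FJPWZ|=11/4, |Q|=11/4
final tree: ((((F:39/8,Z:49/8):13/4,(J:13/3,W:-1/3):11/4):2,P:3/2):11/4,Q:11/4)
total length: 30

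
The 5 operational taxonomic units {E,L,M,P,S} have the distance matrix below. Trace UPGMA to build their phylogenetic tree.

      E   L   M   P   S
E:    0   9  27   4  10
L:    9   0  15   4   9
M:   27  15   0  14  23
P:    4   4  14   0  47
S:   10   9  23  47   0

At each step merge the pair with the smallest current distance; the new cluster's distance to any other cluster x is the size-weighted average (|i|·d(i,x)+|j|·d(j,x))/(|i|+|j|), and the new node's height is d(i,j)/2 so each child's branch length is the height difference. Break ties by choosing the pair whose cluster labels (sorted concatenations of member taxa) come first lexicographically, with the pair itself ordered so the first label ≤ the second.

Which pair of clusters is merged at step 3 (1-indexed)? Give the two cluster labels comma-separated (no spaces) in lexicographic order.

step 1: merge (E,P) at d=4; branch lengths E→2, P→2; new cluster EP
  updated: d(EP,L)=13/2, d(EP,M)=41/2, d(EP,S)=57/2
step 2: merge (EP,L) at d=13/2; branch lengths EP→5/4, L→13/4; new cluster ELP
  updated: d(ELP,M)=56/3, d(ELP,S)=22
step 3: merge (ELP,M) at d=56/3; branch lengths ELP→73/12, M→28/3; new cluster ELMP
  updated: d(ELMP,S)=89/4
step 4: merge (ELMP,S) at d=89/4; branch lengths ELMP→43/24, S→89/8; new cluster ELMPS
final tree: ((((E:2,P:2):5/4,L:13/4):73/12,M:28/3):43/24,S:89/8)
total length: 221/6

ELP,M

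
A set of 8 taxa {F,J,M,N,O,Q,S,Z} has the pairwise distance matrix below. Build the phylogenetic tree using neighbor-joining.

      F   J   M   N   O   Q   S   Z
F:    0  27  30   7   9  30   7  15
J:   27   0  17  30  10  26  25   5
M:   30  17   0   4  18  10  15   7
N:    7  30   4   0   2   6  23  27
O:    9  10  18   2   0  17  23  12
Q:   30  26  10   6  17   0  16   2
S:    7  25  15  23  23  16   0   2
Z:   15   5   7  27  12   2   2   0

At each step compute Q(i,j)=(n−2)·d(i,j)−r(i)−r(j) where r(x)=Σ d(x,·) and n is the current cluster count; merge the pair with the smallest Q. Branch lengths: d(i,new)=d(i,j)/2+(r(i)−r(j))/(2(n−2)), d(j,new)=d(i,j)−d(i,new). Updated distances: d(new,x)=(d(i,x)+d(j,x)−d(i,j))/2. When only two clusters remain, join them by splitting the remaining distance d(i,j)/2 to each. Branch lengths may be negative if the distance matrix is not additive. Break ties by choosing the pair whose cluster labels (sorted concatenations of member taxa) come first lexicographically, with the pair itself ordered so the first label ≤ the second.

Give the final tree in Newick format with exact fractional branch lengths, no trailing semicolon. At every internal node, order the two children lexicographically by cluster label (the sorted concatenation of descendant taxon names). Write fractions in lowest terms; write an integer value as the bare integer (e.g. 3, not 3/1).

(((((F:14/3,S:7/3):23/3,(J:31/4,Z:-11/4):43/12):7/2,(N:-1/16,O:33/16):9/2):3/4,M:73/16):87/32,Q:87/32)

1. join F+S (d=7, Q=-194) ⇒ FS; edges |F|=14/3, |S|=7/3
  updated: d(FS,J)=45/2, d(FS,M)=19, d(FS,N)=23/2, d(FS,O)=25/2, d(FS,Q)=39/2, d(FS,Z)=5
2. join J+Z (d=5, Q=-287/2) ⇒ JZ; edges |J|=31/4, |Z|=-11/4
  updated: d(FS,JZ)=45/4, d(JZ,M)=19/2, d(JZ,N)=26, d(JZ,O)=17/2, d(JZ,Q)=23/2
3. join N+O (d=2, Q=-199/2) ⇒ NO; edges |N|=-1/16, |O|=33/16
  updated: d(FS,NO)=11, d(JZ,NO)=65/4, d(M,NO)=10, d(NO,Q)=21/2
4. join FS+JZ (d=45/4, Q=-151/2) ⇒ FJSZ; edges |FS|=23/3, |JZ|=43/12
  updated: d(FJSZ,M)=69/8, d(FJSZ,NO)=8, d(FJSZ,Q)=79/8
5. join FJSZ+NO (d=8, Q=-39) ⇒ FJNOSZ; edges |FJSZ|=7/2, |NO|=9/2
  updated: d(FJNOSZ,M)=85/16, d(FJNOSZ,Q)=99/16
6. join FJNOSZ+M (d=85/16, Q=-43/2) ⇒ FJMNOSZ; edges |FJNOSZ|=3/4, |M|=73/16
  updated: d(FJMNOSZ,Q)=87/16
7. join FJMNOSZ+Q (d=87/16) ⇒ FJMNOQSZ; edges |FJMNOSZ|=87/32, |Q|=87/32
final tree: (((((F:14/3,S:7/3):23/3,(J:31/4,Z:-11/4):43/12):7/2,(N:-1/16,O:33/16):9/2):3/4,M:73/16):87/32,Q:87/32)
total length: 44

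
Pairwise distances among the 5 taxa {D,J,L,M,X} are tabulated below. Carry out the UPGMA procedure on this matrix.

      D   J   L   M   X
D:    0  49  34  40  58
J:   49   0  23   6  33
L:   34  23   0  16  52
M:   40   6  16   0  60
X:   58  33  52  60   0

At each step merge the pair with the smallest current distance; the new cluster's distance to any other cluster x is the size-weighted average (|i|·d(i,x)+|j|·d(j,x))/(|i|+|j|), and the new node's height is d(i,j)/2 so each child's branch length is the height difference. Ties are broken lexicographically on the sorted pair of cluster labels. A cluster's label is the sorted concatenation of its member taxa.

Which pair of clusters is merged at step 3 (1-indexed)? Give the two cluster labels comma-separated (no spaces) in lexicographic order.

step 1: merge (J,M) at d=6; branch lengths J→3, M→3; new cluster JM
  updated: d(D,JM)=89/2, d(JM,L)=39/2, d(JM,X)=93/2
step 2: merge (JM,L) at d=39/2; branch lengths JM→27/4, L→39/4; new cluster JLM
  updated: d(D,JLM)=41, d(JLM,X)=145/3
step 3: merge (D,JLM) at d=41; branch lengths D→41/2, JLM→43/4; new cluster DJLM
  updated: d(DJLM,X)=203/4
step 4: merge (DJLM,X) at d=203/4; branch lengths DJLM→39/8, X→203/8; new cluster DJLMX
final tree: ((D:41/2,((J:3,M:3):27/4,L:39/4):43/4):39/8,X:203/8)
total length: 84

D,JLM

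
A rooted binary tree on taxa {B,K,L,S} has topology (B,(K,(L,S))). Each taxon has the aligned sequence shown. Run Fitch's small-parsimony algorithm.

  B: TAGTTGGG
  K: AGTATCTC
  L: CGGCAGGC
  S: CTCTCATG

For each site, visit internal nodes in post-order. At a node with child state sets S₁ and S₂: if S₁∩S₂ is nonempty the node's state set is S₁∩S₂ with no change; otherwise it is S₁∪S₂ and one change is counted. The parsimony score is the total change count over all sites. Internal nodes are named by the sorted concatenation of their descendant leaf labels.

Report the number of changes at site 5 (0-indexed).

2

LS@0: {C} ∩ {C} = {C} (intersection, +0)
KLS@0: {A} ∪ {C} = {A,C} (union, +1)
BKLS@0: {T} ∪ {A,C} = {A,C,T} (union, +1)
LS@1: {G} ∪ {T} = {G,T} (union, +1)
KLS@1: {G} ∩ {G,T} = {G} (intersection, +0)
BKLS@1: {A} ∪ {G} = {A,G} (union, +1)
LS@2: {G} ∪ {C} = {C,G} (union, +1)
KLS@2: {T} ∪ {C,G} = {C,G,T} (union, +1)
BKLS@2: {G} ∩ {C,G,T} = {G} (intersection, +0)
LS@3: {C} ∪ {T} = {C,T} (union, +1)
KLS@3: {A} ∪ {C,T} = {A,C,T} (union, +1)
BKLS@3: {T} ∩ {A,C,T} = {T} (intersection, +0)
LS@4: {A} ∪ {C} = {A,C} (union, +1)
KLS@4: {T} ∪ {A,C} = {A,C,T} (union, +1)
BKLS@4: {T} ∩ {A,C,T} = {T} (intersection, +0)
LS@5: {G} ∪ {A} = {A,G} (union, +1)
KLS@5: {C} ∪ {A,G} = {A,C,G} (union, +1)
BKLS@5: {G} ∩ {A,C,G} = {G} (intersection, +0)
LS@6: {G} ∪ {T} = {G,T} (union, +1)
KLS@6: {T} ∩ {G,T} = {T} (intersection, +0)
BKLS@6: {G} ∪ {T} = {G,T} (union, +1)
LS@7: {C} ∪ {G} = {C,G} (union, +1)
KLS@7: {C} ∩ {C,G} = {C} (intersection, +0)
BKLS@7: {G} ∪ {C} = {C,G} (union, +1)
per-site changes: [2, 2, 2, 2, 2, 2, 2, 2]; total = 16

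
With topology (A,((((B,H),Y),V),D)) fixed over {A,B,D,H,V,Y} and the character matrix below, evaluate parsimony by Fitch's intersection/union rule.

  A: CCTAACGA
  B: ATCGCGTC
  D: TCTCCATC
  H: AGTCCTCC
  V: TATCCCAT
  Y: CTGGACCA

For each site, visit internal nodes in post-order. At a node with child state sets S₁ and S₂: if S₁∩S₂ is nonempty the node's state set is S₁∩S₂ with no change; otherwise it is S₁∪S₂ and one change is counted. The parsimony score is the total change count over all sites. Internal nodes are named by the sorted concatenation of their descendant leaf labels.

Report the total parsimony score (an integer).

23

BH@0: {A} ∩ {A} = {A} (intersection, +0)
BHY@0: {A} ∪ {C} = {A,C} (union, +1)
BHVY@0: {A,C} ∪ {T} = {A,C,T} (union, +1)
BDHVY@0: {A,C,T} ∩ {T} = {T} (intersection, +0)
ABDHVY@0: {C} ∪ {T} = {C,T} (union, +1)
BH@1: {T} ∪ {G} = {G,T} (union, +1)
BHY@1: {G,T} ∩ {T} = {T} (intersection, +0)
BHVY@1: {T} ∪ {A} = {A,T} (union, +1)
BDHVY@1: {A,T} ∪ {C} = {A,C,T} (union, +1)
ABDHVY@1: {C} ∩ {A,C,T} = {C} (intersection, +0)
BH@2: {C} ∪ {T} = {C,T} (union, +1)
BHY@2: {C,T} ∪ {G} = {C,G,T} (union, +1)
BHVY@2: {C,G,T} ∩ {T} = {T} (intersection, +0)
BDHVY@2: {T} ∩ {T} = {T} (intersection, +0)
ABDHVY@2: {T} ∩ {T} = {T} (intersection, +0)
BH@3: {G} ∪ {C} = {C,G} (union, +1)
BHY@3: {C,G} ∩ {G} = {G} (intersection, +0)
BHVY@3: {G} ∪ {C} = {C,G} (union, +1)
BDHVY@3: {C,G} ∩ {C} = {C} (intersection, +0)
ABDHVY@3: {A} ∪ {C} = {A,C} (union, +1)
BH@4: {C} ∩ {C} = {C} (intersection, +0)
BHY@4: {C} ∪ {A} = {A,C} (union, +1)
BHVY@4: {A,C} ∩ {C} = {C} (intersection, +0)
BDHVY@4: {C} ∩ {C} = {C} (intersection, +0)
ABDHVY@4: {A} ∪ {C} = {A,C} (union, +1)
BH@5: {G} ∪ {T} = {G,T} (union, +1)
BHY@5: {G,T} ∪ {C} = {C,G,T} (union, +1)
BHVY@5: {C,G,T} ∩ {C} = {C} (intersection, +0)
BDHVY@5: {C} ∪ {A} = {A,C} (union, +1)
ABDHVY@5: {C} ∩ {A,C} = {C} (intersection, +0)
BH@6: {T} ∪ {C} = {C,T} (union, +1)
BHY@6: {C,T} ∩ {C} = {C} (intersection, +0)
BHVY@6: {C} ∪ {A} = {A,C} (union, +1)
BDHVY@6: {A,C} ∪ {T} = {A,C,T} (union, +1)
ABDHVY@6: {G} ∪ {A,C,T} = {A,C,G,T} (union, +1)
BH@7: {C} ∩ {C} = {C} (intersection, +0)
BHY@7: {C} ∪ {A} = {A,C} (union, +1)
BHVY@7: {A,C} ∪ {T} = {A,C,T} (union, +1)
BDHVY@7: {A,C,T} ∩ {C} = {C} (intersection, +0)
ABDHVY@7: {A} ∪ {C} = {A,C} (union, +1)
per-site changes: [3, 3, 2, 3, 2, 3, 4, 3]; total = 23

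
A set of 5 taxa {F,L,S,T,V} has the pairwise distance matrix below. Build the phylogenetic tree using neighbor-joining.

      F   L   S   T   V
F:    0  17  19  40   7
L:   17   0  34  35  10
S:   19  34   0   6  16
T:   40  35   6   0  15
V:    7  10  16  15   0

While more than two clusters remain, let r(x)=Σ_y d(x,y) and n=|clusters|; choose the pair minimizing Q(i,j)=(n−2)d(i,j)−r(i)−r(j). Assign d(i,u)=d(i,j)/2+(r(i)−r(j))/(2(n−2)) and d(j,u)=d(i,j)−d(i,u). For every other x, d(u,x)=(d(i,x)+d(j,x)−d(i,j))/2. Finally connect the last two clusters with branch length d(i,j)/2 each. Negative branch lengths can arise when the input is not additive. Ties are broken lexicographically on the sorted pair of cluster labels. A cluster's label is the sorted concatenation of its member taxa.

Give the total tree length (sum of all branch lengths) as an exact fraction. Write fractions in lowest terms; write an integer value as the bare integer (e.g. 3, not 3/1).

79/2

1. join S+T (d=6, Q=-153) ⇒ ST; edges |S|=-1/2, |T|=13/2
  updated: d(F,ST)=53/2, d(L,ST)=63/2, d(ST,V)=25/2
2. join F+L (d=17, Q=-75) ⇒ FL; edges |F|=13/2, |L|=21/2
  updated: d(FL,ST)=41/2, d(FL,V)=0
3. join FL+ST (d=41/2, Q=-33) ⇒ FLST; edges |FL|=4, |ST|=33/2
  updated: d(FLST,V)=-4
4. join FLST+V (d=-4) ⇒ FLSTV; edges |FLST|=-2, |V|=-2
final tree: (((F:13/2,L:21/2):4,(S:-1/2,T:13/2):33/2):-2,V:-2)
total length: 79/2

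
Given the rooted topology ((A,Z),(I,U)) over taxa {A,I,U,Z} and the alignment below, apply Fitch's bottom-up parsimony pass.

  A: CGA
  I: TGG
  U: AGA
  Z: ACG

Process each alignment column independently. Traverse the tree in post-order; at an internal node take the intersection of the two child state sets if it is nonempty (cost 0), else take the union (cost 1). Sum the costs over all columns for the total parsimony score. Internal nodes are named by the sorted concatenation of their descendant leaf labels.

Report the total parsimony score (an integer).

5

AZ@0: {C} ∪ {A} = {A,C} (union, +1)
IU@0: {T} ∪ {A} = {A,T} (union, +1)
AIUZ@0: {A,C} ∩ {A,T} = {A} (intersection, +0)
AZ@1: {G} ∪ {C} = {C,G} (union, +1)
IU@1: {G} ∩ {G} = {G} (intersection, +0)
AIUZ@1: {C,G} ∩ {G} = {G} (intersection, +0)
AZ@2: {A} ∪ {G} = {A,G} (union, +1)
IU@2: {G} ∪ {A} = {A,G} (union, +1)
AIUZ@2: {A,G} ∩ {A,G} = {A,G} (intersection, +0)
per-site changes: [2, 1, 2]; total = 5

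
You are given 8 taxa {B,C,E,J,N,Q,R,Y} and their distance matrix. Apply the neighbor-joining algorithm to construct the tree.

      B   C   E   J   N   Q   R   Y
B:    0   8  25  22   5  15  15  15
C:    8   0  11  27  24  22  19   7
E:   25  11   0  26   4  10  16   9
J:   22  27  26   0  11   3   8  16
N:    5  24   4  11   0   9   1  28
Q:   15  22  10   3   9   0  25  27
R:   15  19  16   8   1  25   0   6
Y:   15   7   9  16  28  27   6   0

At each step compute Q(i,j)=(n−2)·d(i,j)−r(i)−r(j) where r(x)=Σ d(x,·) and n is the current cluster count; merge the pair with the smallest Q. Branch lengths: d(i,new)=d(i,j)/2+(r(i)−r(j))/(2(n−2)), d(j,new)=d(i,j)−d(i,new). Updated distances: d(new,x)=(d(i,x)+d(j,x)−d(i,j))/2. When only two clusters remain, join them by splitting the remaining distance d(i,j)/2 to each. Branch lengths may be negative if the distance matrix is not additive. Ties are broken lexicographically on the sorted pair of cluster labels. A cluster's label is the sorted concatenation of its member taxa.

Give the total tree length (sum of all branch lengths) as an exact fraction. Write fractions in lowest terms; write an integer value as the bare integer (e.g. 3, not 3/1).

step 1: merge (J,Q) at d=3, Q=-206; branch lengths J→5/3, Q→4/3; new cluster JQ
  updated: d(B,JQ)=17, d(C,JQ)=23, d(E,JQ)=33/2, d(JQ,N)=17/2, d(JQ,R)=15, d(JQ,Y)=20
step 2: merge (C,Y) at d=7, Q=-142; branch lengths C→21/5, Y→14/5; new cluster CY
  updated: d(B,CY)=8, d(CY,E)=13/2, d(CY,JQ)=18, d(CY,N)=45/2, d(CY,R)=9
step 3: merge (CY,E) at d=13/2, Q=-106; branch lengths CY→11/4, E→15/4; new cluster CEY
  updated: d(B,CEY)=53/4, d(CEY,JQ)=14, d(CEY,N)=10, d(CEY,R)=37/4
step 4: merge (N,R) at d=1, Q=-247/4; branch lengths N→-17/8, R→25/8; new cluster NR
  updated: d(B,NR)=19/2, d(CEY,NR)=73/8, d(JQ,NR)=45/4
step 5: merge (B,NR) at d=19/2, Q=-405/8; branch lengths B→231/32, NR→73/32; new cluster BNR
  updated: d(BNR,CEY)=103/16, d(BNR,JQ)=75/8
step 6: merge (BNR,CEY) at d=103/16, Q=-477/16; branch lengths BNR→29/32, CEY→177/32; new cluster BCENRY
  updated: d(BCENRY,JQ)=271/32
step 7: merge (BCENRY,JQ) at d=271/32; branch lengths BCENRY→271/64, JQ→271/64; new cluster BCEJNQRY
final tree: (((B:231/32,(N:-17/8,R:25/8):73/32):29/32,((C:21/5,Y:14/5):11/4,E:15/4):177/32):271/64,(J:5/3,Q:4/3):271/64)
total length: 1341/32

1341/32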